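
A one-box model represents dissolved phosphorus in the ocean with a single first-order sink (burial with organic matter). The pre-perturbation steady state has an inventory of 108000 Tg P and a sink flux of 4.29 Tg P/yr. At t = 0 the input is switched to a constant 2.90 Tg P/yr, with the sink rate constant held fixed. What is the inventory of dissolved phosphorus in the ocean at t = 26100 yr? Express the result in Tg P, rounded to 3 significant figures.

Residence time τ = M₀/F₀ = 25170 yr. The eventual steady state is M_∞ = M₀·(F₁/F₀) = 108000 × 2.90/4.29 = 73007 Tg P.
The anomaly ΔM(t) = M(t) − M_∞ decays as ΔM₀·e^(−t/τ) with ΔM₀ = 108000 − 73007 = 34990 Tg P.
At t = 26100 yr, e^(−t/τ) = e^(−1.037) = 0.3546, so ΔM = 12410 Tg P and M = 73007 + 12410 = 85416 Tg P.

85400 Tg P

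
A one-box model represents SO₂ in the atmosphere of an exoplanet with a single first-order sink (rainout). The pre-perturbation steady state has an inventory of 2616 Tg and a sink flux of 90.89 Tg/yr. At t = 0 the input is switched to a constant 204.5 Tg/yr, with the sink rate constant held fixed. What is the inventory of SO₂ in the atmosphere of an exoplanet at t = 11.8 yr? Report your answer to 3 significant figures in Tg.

3720 Tg

The sink rate constant is k = F₀/M₀ = 90.89/2616 = 0.03474 yr⁻¹.
Solving dM/dt = F₁ − kM with M(0) = M₀ gives M(t) = F₁/k + (M₀ − F₁/k)·e^(−kt).
F₁/k = 204.5/0.03474 = 5885.9 Tg; kt = 0.03474 × 11.8 = 0.4100, e^(−kt) = 0.6637.
M(11.8) = 5885.9 + (2616 − 5885.9) × 0.6637 = 5885.9 − 2170 = 3715.8 Tg.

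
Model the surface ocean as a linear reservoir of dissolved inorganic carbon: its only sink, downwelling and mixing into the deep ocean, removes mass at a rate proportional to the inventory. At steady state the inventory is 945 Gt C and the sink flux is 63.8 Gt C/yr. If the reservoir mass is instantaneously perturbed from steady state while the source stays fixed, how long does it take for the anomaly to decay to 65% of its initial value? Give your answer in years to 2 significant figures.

6.4 yr

For a linear reservoir the anomaly decays as exp(−t/τ) with τ = M/F = 945/63.8 = 14.81 yr.
exp(−t/τ) = 0.65 ⇒ t = −τ ln(0.65) = 14.81 × 0.4308 = 6.381 yr.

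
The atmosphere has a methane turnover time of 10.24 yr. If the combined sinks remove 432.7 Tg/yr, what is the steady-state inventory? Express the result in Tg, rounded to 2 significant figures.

τ = M/F ⇒ M = τ × F = 10.24 × 432.7 = 4431 Tg.

4400 Tg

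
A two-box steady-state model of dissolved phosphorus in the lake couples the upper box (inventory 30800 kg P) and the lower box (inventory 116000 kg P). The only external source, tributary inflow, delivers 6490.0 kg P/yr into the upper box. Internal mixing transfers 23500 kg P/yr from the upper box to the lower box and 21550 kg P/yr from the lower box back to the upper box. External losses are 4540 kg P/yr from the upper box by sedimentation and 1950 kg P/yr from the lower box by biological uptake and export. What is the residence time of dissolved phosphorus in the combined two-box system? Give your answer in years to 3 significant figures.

Treat the two boxes together as one reservoir: the mixing fluxes between them are internal recycling, so τ = ΣM / Σ(external losses).
M_total = 30800 + 116000 = 146800 kg P.
ΣF_external_out = 4540 + 1950 = 6490.0 kg P/yr.
τ = M_total / ΣF_ext = 146800 / 6490.0 = 22.62 yr.

22.6 yr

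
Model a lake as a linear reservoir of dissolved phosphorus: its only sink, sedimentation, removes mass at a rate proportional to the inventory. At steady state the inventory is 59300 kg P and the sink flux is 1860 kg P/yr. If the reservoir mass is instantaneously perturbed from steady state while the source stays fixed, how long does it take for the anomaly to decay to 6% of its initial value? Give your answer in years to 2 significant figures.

90 yr

For a linear reservoir the anomaly decays as exp(−t/τ) with τ = M/F = 59300/1860 = 31.88 yr.
exp(−t/τ) = 0.06 ⇒ t = −τ ln(0.06) = 31.88 × 2.813 = 89.70 yr.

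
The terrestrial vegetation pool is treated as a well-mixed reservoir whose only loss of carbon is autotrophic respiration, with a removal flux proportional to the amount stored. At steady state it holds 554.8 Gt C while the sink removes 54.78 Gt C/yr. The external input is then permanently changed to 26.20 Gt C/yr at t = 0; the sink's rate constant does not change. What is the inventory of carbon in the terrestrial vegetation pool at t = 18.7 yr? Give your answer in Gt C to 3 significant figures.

Residence time τ = M₀/F₀ = 10.13 yr. The eventual steady state is M_∞ = M₀·(F₁/F₀) = 554.8 × 26.20/54.78 = 265.35 Gt C.
The anomaly ΔM(t) = M(t) − M_∞ decays as ΔM₀·e^(−t/τ) with ΔM₀ = 554.8 − 265.35 = 289.5 Gt C.
At t = 18.7 yr, e^(−t/τ) = e^(−1.846) = 0.1578, so ΔM = 45.68 Gt C and M = 265.35 + 45.68 = 311.02 Gt C.

311 Gt C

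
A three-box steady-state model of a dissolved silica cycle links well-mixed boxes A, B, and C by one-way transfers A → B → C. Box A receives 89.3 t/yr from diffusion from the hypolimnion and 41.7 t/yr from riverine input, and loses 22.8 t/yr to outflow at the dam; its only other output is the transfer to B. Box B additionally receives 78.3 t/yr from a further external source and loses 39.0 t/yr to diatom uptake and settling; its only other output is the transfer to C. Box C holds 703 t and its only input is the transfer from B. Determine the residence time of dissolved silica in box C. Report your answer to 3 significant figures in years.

Box A: F(A→B) = (89.3 + 41.7) − 22.8 = 108.20 t/yr.
Box B: F(B→C) = (108.20 + 78.3) − 39.0 = 147.50 t/yr.
Box C throughput = its input = 147.50 t/yr; τ = 703 / 147.50 = 4.766 yr.

4.77 yr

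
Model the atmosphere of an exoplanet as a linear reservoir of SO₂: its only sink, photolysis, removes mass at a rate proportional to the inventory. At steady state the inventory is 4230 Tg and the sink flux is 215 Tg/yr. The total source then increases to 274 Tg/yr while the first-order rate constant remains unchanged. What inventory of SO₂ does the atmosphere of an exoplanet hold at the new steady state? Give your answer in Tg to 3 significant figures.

Rate constant k = F/M = 215 / 4230 = 0.05083 yr⁻¹.
At the new steady state, source = k·M_new ⇒ M_new = 274 / 0.05083 = 5391 Tg.
(Equivalently M_new = M × F_new/F_old = 4230 × 274/215.)

5390 Tg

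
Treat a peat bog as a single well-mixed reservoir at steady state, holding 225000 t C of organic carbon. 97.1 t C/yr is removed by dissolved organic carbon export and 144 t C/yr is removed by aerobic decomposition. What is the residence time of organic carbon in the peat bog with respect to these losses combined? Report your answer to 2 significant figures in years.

Total removal = 97.10 + 144.0 = 241.10 t C/yr.
τ = M / ΣF_out = 225000 / 241.10 = 933.2 yr.

930 yr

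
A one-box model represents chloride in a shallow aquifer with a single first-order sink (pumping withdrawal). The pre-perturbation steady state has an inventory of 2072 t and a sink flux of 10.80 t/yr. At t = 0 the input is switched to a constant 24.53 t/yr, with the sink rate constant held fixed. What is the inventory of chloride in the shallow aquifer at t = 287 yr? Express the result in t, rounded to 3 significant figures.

Residence time τ = M₀/F₀ = 191.9 yr. The eventual steady state is M_∞ = M₀·(F₁/F₀) = 2072 × 24.53/10.80 = 4706.1 t.
The anomaly ΔM(t) = M(t) − M_∞ decays as ΔM₀·e^(−t/τ) with ΔM₀ = 2072 − 4706.1 = −2634 t.
At t = 287 yr, e^(−t/τ) = e^(−1.496) = 0.2240, so ΔM = −590.1 t and M = 4706.1 − 590.1 = 4116.0 t.

4120 t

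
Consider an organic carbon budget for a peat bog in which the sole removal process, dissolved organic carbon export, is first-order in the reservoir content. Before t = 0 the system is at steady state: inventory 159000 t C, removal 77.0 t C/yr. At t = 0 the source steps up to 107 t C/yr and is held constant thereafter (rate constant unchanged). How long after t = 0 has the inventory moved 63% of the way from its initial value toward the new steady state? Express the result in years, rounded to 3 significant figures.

2050 yr

τ = M₀/F₀ = 159000/77.0 = 2065 yr.
The remaining gap fraction is e^(−t/τ); 63% covered ⇒ e^(−t/τ) = 0.370.
t = −τ ln(0.370) = 2065 × 0.9943 = 2053 yr.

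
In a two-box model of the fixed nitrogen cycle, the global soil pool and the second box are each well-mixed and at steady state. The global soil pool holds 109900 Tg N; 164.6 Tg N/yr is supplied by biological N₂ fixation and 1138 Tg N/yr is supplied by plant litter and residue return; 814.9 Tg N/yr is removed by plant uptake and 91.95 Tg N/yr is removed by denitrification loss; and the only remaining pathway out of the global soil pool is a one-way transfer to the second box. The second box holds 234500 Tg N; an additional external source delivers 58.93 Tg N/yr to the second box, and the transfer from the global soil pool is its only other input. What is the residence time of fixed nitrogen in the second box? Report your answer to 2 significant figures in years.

Balance the global soil pool: ΣF_in = 164.6 + 1138 = 1302.6 Tg N/yr.
Transfer to the second box = ΣF_in − (814.9 + 91.95) = 395.75 Tg N/yr.
Total input to the second box = 395.75 + 58.93 = 454.68 Tg N/yr; at steady state this equals its total output.
τ = M / F = 234500 / 454.68 = 515.7 yr.

520 yr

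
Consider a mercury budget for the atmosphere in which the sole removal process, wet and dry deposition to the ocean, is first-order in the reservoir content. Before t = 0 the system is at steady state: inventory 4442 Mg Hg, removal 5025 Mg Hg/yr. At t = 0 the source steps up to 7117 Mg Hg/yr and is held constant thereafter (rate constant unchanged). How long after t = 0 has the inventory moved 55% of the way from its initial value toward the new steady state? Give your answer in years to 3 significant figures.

0.706 yr

τ = M₀/F₀ = 4442/5025 = 0.8840 yr.
The remaining gap fraction is e^(−t/τ); 55% covered ⇒ e^(−t/τ) = 0.450.
t = −τ ln(0.450) = 0.8840 × 0.7985 = 0.7059 yr.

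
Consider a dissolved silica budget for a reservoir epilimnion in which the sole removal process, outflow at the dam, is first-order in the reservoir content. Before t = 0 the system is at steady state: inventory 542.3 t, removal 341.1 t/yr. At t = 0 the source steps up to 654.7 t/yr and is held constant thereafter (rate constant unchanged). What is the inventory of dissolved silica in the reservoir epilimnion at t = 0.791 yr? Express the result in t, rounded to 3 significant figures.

The sink rate constant is k = F₀/M₀ = 341.1/542.3 = 0.6290 yr⁻¹.
Solving dM/dt = F₁ − kM with M(0) = M₀ gives M(t) = F₁/k + (M₀ − F₁/k)·e^(−kt).
F₁/k = 654.7/0.6290 = 1040.9 t; kt = 0.6290 × 0.791 = 0.4975, e^(−kt) = 0.6080.
M(0.791) = 1040.9 + (542.3 − 1040.9) × 0.6080 = 1040.9 − 303.2 = 737.73 t.

738 t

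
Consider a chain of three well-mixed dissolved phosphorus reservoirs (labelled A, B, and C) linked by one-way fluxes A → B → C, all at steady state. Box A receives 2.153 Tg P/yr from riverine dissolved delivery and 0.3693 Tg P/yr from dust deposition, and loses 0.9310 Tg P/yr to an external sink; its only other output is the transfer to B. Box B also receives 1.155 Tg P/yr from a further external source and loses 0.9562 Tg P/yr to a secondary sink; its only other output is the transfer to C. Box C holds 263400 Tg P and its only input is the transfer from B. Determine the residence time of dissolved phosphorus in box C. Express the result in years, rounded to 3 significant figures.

147000 yr

Box A: F(A→B) = (2.153 + 0.3693) − 0.9310 = 1.5913 Tg P/yr.
Box B: F(B→C) = (1.5913 + 1.155) − 0.9562 = 1.7901 Tg P/yr.
Box C throughput = its input = 1.7901 Tg P/yr; τ = 263400 / 1.7901 = 147100 yr.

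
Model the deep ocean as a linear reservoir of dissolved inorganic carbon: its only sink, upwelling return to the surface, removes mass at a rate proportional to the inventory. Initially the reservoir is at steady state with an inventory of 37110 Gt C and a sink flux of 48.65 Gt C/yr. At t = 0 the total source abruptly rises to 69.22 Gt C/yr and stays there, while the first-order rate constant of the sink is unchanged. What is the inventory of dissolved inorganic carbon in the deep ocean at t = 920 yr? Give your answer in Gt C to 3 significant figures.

The sink rate constant is k = F₀/M₀ = 48.65/37110 = 0.001311 yr⁻¹.
Solving dM/dt = F₁ − kM with M(0) = M₀ gives M(t) = F₁/k + (M₀ − F₁/k)·e^(−kt).
F₁/k = 69.22/0.001311 = 52801 Gt C; kt = 0.001311 × 920 = 1.206, e^(−kt) = 0.2994.
M(920) = 52801 + (37110 − 52801) × 0.2994 = 52801 − 4697 = 48103 Gt C.

48100 Gt C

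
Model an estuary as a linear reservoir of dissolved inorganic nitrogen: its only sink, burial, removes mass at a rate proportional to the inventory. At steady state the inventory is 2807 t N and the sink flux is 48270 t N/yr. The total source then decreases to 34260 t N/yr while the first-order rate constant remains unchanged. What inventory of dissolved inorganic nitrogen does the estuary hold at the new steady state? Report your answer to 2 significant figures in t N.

2000 t N

Rate constant k = F/M = 48270 / 2807 = 17.20 yr⁻¹.
At the new steady state, source = k·M_new ⇒ M_new = 34260 / 17.20 = 1992 t N.
(Equivalently M_new = M × F_new/F_old = 2807 × 34260/48270.)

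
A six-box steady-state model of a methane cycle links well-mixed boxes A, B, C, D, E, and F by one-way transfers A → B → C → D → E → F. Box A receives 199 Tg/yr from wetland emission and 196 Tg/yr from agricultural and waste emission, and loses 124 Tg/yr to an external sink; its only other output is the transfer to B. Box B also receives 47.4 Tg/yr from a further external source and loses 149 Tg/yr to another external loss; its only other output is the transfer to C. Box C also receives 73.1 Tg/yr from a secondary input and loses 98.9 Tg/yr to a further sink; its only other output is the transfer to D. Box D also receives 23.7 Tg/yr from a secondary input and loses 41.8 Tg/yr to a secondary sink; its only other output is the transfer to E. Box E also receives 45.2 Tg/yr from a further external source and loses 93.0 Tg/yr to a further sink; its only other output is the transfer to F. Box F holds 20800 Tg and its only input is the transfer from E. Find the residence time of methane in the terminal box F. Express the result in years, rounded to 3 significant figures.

Box A: F(A→B) = (199 + 196) − 124 = 271.00 Tg/yr.
Box B: F(B→C) = (271.00 + 47.4) − 149 = 169.40 Tg/yr.
Box C: F(C→D) = (169.40 + 73.1) − 98.9 = 143.60 Tg/yr.
Box D: F(D→E) = (143.60 + 23.7) − 41.8 = 125.50 Tg/yr.
Box E: F(E→F) = (125.50 + 45.2) − 93.0 = 77.700 Tg/yr.
Box F throughput = its input = 77.700 Tg/yr; τ = 20800 / 77.700 = 267.7 yr.

268 yr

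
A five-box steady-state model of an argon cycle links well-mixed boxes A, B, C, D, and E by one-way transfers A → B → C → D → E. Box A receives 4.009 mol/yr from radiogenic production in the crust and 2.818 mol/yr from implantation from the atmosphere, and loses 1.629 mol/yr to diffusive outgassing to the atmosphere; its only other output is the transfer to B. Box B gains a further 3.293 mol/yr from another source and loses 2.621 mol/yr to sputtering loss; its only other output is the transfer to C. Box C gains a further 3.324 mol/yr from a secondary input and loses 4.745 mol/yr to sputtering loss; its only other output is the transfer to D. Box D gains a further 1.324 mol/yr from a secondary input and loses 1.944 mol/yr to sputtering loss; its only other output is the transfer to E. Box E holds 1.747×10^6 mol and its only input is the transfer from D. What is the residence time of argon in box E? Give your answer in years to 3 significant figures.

456000 yr

Box A: F(A→B) = (4.009 + 2.818) − 1.629 = 5.1980 mol/yr.
Box B: F(B→C) = (5.1980 + 3.293) − 2.621 = 5.8700 mol/yr.
Box C: F(C→D) = (5.8700 + 3.324) − 4.745 = 4.4490 mol/yr.
Box D: F(D→E) = (4.4490 + 1.324) − 1.944 = 3.8290 mol/yr.
Box E throughput = its input = 3.8290 mol/yr; τ = 1.747×10^6 / 3.8290 = 456300 yr.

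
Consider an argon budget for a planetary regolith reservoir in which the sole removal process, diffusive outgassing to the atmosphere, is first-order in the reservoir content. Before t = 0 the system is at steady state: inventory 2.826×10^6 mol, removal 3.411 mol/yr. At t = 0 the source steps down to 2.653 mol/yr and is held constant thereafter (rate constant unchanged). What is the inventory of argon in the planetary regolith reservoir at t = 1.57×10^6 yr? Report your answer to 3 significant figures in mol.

2.29×10^6 mol

The sink rate constant is k = F₀/M₀ = 3.411/2.826×10^6 = 1.207×10^-6 yr⁻¹.
Solving dM/dt = F₁ − kM with M(0) = M₀ gives M(t) = F₁/k + (M₀ − F₁/k)·e^(−kt).
F₁/k = 2.653/1.207×10^-6 = 2.1980×10^6 mol; kt = 1.207×10^-6 × 1.57×10^6 = 1.895, e^(−kt) = 0.1503.
M(1.57×10^6) = 2.1980×10^6 + (2.826×10^6 − 2.1980×10^6) × 0.1503 = 2.1980×10^6 + 94400 = 2.2924×10^6 mol.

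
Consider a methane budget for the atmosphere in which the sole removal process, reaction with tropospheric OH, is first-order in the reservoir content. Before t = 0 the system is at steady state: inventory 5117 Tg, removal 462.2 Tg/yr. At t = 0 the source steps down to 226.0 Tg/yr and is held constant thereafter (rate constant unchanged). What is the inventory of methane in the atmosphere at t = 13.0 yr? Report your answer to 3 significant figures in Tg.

3310 Tg

Residence time τ = M₀/F₀ = 11.07 yr. The eventual steady state is M_∞ = M₀·(F₁/F₀) = 5117 × 226.0/462.2 = 2502.0 Tg.
The anomaly ΔM(t) = M(t) − M_∞ decays as ΔM₀·e^(−t/τ) with ΔM₀ = 5117 − 2502.0 = 2615 Tg.
At t = 13.0 yr, e^(−t/τ) = e^(−1.174) = 0.3091, so ΔM = 808.2 Tg and M = 2502.0 + 808.2 = 3310.2 Tg.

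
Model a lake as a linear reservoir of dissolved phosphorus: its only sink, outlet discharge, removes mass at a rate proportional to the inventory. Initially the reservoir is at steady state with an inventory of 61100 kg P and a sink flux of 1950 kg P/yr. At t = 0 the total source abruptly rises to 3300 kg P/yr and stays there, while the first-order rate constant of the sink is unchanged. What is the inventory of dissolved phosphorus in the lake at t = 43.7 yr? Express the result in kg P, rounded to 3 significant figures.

92900 kg P

Residence time τ = M₀/F₀ = 31.33 yr. The eventual steady state is M_∞ = M₀·(F₁/F₀) = 61100 × 3300/1950 = 103400 kg P.
The anomaly ΔM(t) = M(t) − M_∞ decays as ΔM₀·e^(−t/τ) with ΔM₀ = 61100 − 103400 = −42300 kg P.
At t = 43.7 yr, e^(−t/τ) = e^(−1.395) = 0.2479, so ΔM = −10490 kg P and M = 103400 − 10490 = 92913 kg P.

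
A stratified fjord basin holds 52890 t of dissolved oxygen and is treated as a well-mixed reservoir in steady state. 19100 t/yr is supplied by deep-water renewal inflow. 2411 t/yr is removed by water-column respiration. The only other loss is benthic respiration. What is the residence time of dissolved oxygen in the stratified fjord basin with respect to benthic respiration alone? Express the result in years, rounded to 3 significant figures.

3.17 yr

At steady state ΣF_in = ΣF_out.
ΣF_in = 19100 t/yr.
Benthic respiration flux = ΣF_in − (2411) = 19100 − 2411 = 16690 t/yr.
τ = M / F = 52890 / 16690 = 3.169 yr.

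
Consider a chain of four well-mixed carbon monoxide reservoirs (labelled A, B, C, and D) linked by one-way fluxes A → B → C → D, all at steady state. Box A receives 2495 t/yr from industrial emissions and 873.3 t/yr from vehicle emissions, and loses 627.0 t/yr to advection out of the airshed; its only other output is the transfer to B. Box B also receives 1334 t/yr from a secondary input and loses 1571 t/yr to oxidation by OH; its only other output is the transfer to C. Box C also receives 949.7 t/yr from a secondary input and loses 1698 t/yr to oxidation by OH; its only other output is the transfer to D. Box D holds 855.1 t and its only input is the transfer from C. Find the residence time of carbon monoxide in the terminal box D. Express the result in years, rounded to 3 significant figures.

0.487 yr

Box A: F(A→B) = (2495 + 873.3) − 627.0 = 2741.3 t/yr.
Box B: F(B→C) = (2741.3 + 1334) − 1571 = 2504.3 t/yr.
Box C: F(C→D) = (2504.3 + 949.7) − 1698 = 1756.0 t/yr.
Box D throughput = its input = 1756.0 t/yr; τ = 855.1 / 1756.0 = 0.4870 yr.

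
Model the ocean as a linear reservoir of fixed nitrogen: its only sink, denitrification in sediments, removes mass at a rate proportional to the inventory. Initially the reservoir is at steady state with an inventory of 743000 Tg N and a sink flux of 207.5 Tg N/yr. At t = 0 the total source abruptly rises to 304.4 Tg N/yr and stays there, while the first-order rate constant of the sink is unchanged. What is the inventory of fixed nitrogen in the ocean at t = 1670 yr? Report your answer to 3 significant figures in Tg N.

The sink rate constant is k = F₀/M₀ = 207.5/743000 = 0.0002793 yr⁻¹.
Solving dM/dt = F₁ − kM with M(0) = M₀ gives M(t) = F₁/k + (M₀ − F₁/k)·e^(−kt).
F₁/k = 304.4/0.0002793 = 1.0900×10^6 Tg N; kt = 0.0002793 × 1670 = 0.4664, e^(−kt) = 0.6273.
M(1670) = 1.0900×10^6 + (743000 − 1.0900×10^6) × 0.6273 = 1.0900×10^6 − 217600 = 872330 Tg N.

872000 Tg N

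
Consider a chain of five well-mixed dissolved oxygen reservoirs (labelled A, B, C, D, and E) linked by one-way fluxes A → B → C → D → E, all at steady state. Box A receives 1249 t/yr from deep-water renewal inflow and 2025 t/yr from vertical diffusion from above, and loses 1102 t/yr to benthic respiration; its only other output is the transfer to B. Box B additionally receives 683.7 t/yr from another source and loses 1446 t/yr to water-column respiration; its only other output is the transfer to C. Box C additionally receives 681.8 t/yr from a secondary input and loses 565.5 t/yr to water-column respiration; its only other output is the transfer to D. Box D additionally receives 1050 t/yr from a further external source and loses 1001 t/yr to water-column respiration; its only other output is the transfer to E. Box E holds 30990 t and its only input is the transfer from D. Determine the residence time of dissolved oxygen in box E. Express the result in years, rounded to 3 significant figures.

19.7 yr

Box A: F(A→B) = (1249 + 2025) − 1102 = 2172.0 t/yr.
Box B: F(B→C) = (2172.0 + 683.7) − 1446 = 1409.7 t/yr.
Box C: F(C→D) = (1409.7 + 681.8) − 565.5 = 1526.0 t/yr.
Box D: F(D→E) = (1526.0 + 1050) − 1001 = 1575.0 t/yr.
Box E throughput = its input = 1575.0 t/yr; τ = 30990 / 1575.0 = 19.68 yr.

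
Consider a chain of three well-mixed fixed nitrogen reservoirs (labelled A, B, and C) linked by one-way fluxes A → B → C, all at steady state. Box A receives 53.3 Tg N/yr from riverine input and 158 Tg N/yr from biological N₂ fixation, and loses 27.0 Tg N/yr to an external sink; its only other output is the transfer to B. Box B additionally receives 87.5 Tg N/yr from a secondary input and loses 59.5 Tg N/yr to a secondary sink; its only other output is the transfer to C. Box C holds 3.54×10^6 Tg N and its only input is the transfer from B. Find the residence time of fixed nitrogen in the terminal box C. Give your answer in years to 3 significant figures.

16700 yr

Box A: F(A→B) = (53.3 + 158) − 27.0 = 184.30 Tg N/yr.
Box B: F(B→C) = (184.30 + 87.5) − 59.5 = 212.30 Tg N/yr.
Box C throughput = its input = 212.30 Tg N/yr; τ = 3.54×10^6 / 212.30 = 16670 yr.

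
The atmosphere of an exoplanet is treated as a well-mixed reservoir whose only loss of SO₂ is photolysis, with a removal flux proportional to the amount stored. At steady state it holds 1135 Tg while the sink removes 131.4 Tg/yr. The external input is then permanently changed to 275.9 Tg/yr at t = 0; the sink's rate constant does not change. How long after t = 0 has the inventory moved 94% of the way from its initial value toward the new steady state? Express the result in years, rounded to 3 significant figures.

τ = M₀/F₀ = 1135/131.4 = 8.638 yr.
The remaining gap fraction is e^(−t/τ); 94% covered ⇒ e^(−t/τ) = 0.0600.
t = −τ ln(0.0600) = 8.638 × 2.813 = 24.30 yr.

24.3 yr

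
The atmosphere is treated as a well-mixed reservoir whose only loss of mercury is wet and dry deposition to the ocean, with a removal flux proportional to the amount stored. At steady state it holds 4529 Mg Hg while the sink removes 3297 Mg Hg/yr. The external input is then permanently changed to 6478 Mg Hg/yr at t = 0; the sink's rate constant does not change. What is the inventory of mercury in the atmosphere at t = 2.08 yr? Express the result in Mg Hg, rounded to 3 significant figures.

7940 Mg Hg

Residence time τ = M₀/F₀ = 1.374 yr. The eventual steady state is M_∞ = M₀·(F₁/F₀) = 4529 × 6478/3297 = 8898.7 Mg Hg.
The anomaly ΔM(t) = M(t) − M_∞ decays as ΔM₀·e^(−t/τ) with ΔM₀ = 4529 − 8898.7 = −4370 Mg Hg.
At t = 2.08 yr, e^(−t/τ) = e^(−1.514) = 0.2200, so ΔM = −961.3 Mg Hg and M = 8898.7 − 961.3 = 7937.4 Mg Hg.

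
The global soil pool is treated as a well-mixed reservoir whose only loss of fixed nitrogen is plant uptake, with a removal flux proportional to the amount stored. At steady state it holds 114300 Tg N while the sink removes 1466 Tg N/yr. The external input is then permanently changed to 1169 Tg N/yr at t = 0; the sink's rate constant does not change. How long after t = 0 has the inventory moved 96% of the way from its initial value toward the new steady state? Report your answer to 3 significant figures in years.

τ = M₀/F₀ = 114300/1466 = 77.97 yr.
The remaining gap fraction is e^(−t/τ); 96% covered ⇒ e^(−t/τ) = 0.0400.
t = −τ ln(0.0400) = 77.97 × 3.219 = 251.0 yr.

251 yr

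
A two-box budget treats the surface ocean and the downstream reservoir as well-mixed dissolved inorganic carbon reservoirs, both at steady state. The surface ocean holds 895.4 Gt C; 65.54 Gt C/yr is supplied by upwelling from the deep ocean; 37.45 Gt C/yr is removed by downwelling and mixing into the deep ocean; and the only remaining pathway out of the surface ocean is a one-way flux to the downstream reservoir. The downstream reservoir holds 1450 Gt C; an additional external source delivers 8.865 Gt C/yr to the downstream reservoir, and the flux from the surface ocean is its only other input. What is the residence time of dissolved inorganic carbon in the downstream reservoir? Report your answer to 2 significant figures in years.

39 yr

Balance the surface ocean: ΣF_in = 65.540 Gt C/yr.
Flux to the downstream reservoir = ΣF_in − (37.45) = 28.090 Gt C/yr.
Total input to the downstream reservoir = 28.090 + 8.865 = 36.955 Gt C/yr; at steady state this equals its total output.
τ = M / F = 1450 / 36.955 = 39.24 yr.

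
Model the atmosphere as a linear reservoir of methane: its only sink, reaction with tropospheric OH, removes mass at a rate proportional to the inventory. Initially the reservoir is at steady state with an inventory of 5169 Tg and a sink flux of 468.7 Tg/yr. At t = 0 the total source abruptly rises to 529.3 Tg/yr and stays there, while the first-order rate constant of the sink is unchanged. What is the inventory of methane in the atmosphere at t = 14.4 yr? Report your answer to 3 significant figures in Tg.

5660 Tg

Residence time τ = M₀/F₀ = 11.03 yr. The eventual steady state is M_∞ = M₀·(F₁/F₀) = 5169 × 529.3/468.7 = 5837.3 Tg.
The anomaly ΔM(t) = M(t) − M_∞ decays as ΔM₀·e^(−t/τ) with ΔM₀ = 5169 − 5837.3 = −668.3 Tg.
At t = 14.4 yr, e^(−t/τ) = e^(−1.306) = 0.2710, so ΔM = −181.1 Tg and M = 5837.3 − 181.1 = 5656.2 Tg.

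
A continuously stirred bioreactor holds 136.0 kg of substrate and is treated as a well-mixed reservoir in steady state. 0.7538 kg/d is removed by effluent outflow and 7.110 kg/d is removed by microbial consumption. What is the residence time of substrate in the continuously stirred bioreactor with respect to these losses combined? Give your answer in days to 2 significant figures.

17 d

Total removal = 0.7538 + 7.110 = 7.8638 kg/d.
τ = M / ΣF_out = 136.0 / 7.8638 = 17.29 d.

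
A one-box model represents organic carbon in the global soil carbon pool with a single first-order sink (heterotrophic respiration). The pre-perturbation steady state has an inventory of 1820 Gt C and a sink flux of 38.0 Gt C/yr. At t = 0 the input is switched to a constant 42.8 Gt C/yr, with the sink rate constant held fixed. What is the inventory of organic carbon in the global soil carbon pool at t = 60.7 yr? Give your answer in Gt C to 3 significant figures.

The sink rate constant is k = F₀/M₀ = 38.0/1820 = 0.02088 yr⁻¹.
Solving dM/dt = F₁ − kM with M(0) = M₀ gives M(t) = F₁/k + (M₀ − F₁/k)·e^(−kt).
F₁/k = 42.8/0.02088 = 2049.9 Gt C; kt = 0.02088 × 60.7 = 1.267, e^(−kt) = 0.2816.
M(60.7) = 2049.9 + (1820 − 2049.9) × 0.2816 = 2049.9 − 64.73 = 1985.2 Gt C.

1990 Gt C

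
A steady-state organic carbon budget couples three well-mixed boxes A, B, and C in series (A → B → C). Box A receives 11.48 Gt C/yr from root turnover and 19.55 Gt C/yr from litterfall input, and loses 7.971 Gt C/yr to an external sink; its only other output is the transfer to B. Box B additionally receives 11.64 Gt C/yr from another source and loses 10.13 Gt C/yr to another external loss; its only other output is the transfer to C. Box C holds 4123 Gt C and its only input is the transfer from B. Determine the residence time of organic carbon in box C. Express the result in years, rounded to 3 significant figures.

168 yr

Box A: F(A→B) = (11.48 + 19.55) − 7.971 = 23.059 Gt C/yr.
Box B: F(B→C) = (23.059 + 11.64) − 10.13 = 24.569 Gt C/yr.
Box C throughput = its input = 24.569 Gt C/yr; τ = 4123 / 24.569 = 167.8 yr.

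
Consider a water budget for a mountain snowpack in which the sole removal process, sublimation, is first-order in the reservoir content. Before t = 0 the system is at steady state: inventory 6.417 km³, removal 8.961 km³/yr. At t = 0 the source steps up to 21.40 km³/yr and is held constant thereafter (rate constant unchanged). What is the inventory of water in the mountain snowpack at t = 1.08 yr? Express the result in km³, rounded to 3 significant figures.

13.4 km³

The sink rate constant is k = F₀/M₀ = 8.961/6.417 = 1.396 yr⁻¹.
Solving dM/dt = F₁ − kM with M(0) = M₀ gives M(t) = F₁/k + (M₀ − F₁/k)·e^(−kt).
F₁/k = 21.40/1.396 = 15.325 km³; kt = 1.396 × 1.08 = 1.508, e^(−kt) = 0.2213.
M(1.08) = 15.325 + (6.417 − 15.325) × 0.2213 = 15.325 − 1.971 = 13.353 km³.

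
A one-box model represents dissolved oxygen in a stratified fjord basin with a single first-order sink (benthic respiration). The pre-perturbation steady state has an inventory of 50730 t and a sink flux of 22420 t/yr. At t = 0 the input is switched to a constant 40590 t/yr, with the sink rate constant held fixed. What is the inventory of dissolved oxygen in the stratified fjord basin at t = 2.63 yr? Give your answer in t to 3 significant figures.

79000 t

The sink rate constant is k = F₀/M₀ = 22420/50730 = 0.4419 yr⁻¹.
Solving dM/dt = F₁ − kM with M(0) = M₀ gives M(t) = F₁/k + (M₀ − F₁/k)·e^(−kt).
F₁/k = 40590/0.4419 = 91843 t; kt = 0.4419 × 2.63 = 1.162, e^(−kt) = 0.3128.
M(2.63) = 91843 + (50730 − 91843) × 0.3128 = 91843 − 12860 = 78985 t.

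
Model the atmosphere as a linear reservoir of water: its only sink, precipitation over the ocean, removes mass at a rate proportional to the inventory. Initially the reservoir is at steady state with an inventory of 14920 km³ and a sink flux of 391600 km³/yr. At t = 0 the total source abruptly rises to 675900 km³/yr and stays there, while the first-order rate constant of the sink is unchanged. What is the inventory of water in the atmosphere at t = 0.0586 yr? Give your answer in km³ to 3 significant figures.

23400 km³

Residence time τ = M₀/F₀ = 0.03810 yr. The eventual steady state is M_∞ = M₀·(F₁/F₀) = 14920 × 675900/391600 = 25752 km³.
The anomaly ΔM(t) = M(t) − M_∞ decays as ΔM₀·e^(−t/τ) with ΔM₀ = 14920 − 25752 = −10830 km³.
At t = 0.0586 yr, e^(−t/τ) = e^(−1.538) = 0.2148, so ΔM = −2327 km³ and M = 25752 − 2327 = 23425 km³.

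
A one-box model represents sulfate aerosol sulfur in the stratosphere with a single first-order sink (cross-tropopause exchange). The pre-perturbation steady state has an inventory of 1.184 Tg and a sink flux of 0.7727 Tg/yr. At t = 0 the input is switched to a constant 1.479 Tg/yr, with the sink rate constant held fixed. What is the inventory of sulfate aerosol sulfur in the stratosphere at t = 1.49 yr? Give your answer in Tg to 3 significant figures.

Residence time τ = M₀/F₀ = 1.532 yr. The eventual steady state is M_∞ = M₀·(F₁/F₀) = 1.184 × 1.479/0.7727 = 2.2663 Tg.
The anomaly ΔM(t) = M(t) − M_∞ decays as ΔM₀·e^(−t/τ) with ΔM₀ = 1.184 − 2.2663 = −1.082 Tg.
At t = 1.49 yr, e^(−t/τ) = e^(−0.9724) = 0.3782, so ΔM = −0.4093 Tg and M = 2.2663 − 0.4093 = 1.8570 Tg.

1.86 Tg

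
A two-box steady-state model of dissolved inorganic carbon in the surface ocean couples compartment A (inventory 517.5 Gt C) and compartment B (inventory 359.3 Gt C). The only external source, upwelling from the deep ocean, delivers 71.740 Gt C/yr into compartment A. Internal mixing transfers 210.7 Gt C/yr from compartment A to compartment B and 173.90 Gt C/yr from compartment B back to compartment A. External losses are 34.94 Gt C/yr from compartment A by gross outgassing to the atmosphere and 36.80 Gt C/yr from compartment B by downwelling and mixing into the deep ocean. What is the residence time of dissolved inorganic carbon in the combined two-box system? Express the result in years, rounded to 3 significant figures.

Treat the two boxes together as one reservoir: the mixing fluxes between them are internal recycling, so τ = ΣM / Σ(external losses).
M_total = 517.5 + 359.3 = 876.80 Gt C.
ΣF_external_out = 34.94 + 36.80 = 71.740 Gt C/yr.
τ = M_total / ΣF_ext = 876.80 / 71.740 = 12.22 yr.

12.2 yr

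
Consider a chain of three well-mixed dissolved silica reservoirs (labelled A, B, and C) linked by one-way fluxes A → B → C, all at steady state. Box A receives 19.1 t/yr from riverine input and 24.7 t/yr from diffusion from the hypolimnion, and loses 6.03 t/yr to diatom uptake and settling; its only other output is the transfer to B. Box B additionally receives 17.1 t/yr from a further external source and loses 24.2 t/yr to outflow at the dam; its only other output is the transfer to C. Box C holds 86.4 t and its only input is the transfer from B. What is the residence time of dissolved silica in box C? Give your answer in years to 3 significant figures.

2.82 yr

Box A: F(A→B) = (19.1 + 24.7) − 6.03 = 37.770 t/yr.
Box B: F(B→C) = (37.770 + 17.1) − 24.2 = 30.670 t/yr.
Box C throughput = its input = 30.670 t/yr; τ = 86.4 / 30.670 = 2.817 yr.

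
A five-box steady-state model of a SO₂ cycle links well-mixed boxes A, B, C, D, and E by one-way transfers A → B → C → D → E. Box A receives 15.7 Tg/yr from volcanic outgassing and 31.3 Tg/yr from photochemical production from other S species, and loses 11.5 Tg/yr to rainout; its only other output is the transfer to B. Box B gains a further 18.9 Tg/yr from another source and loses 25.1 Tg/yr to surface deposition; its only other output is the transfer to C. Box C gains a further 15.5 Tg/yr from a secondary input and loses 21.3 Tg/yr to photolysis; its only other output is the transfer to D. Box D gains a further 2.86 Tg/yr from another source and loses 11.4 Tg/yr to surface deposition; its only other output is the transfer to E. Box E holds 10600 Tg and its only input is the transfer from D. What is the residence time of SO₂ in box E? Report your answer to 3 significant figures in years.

709 yr

Box A: F(A→B) = (15.7 + 31.3) − 11.5 = 35.500 Tg/yr.
Box B: F(B→C) = (35.500 + 18.9) − 25.1 = 29.300 Tg/yr.
Box C: F(C→D) = (29.300 + 15.5) − 21.3 = 23.500 Tg/yr.
Box D: F(D→E) = (23.500 + 2.86) − 11.4 = 14.960 Tg/yr.
Box E throughput = its input = 14.960 Tg/yr; τ = 10600 / 14.960 = 708.6 yr.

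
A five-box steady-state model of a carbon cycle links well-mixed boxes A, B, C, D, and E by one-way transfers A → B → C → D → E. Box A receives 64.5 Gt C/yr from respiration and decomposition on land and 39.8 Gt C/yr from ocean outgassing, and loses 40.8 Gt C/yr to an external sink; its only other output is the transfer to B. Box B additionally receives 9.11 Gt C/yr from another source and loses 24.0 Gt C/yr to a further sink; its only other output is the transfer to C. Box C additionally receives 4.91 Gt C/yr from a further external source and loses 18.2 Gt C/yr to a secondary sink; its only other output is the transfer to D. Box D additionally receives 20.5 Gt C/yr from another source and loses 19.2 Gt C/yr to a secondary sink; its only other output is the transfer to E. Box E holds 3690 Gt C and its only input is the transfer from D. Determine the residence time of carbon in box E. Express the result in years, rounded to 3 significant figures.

101 yr

Box A: F(A→B) = (64.5 + 39.8) − 40.8 = 63.500 Gt C/yr.
Box B: F(B→C) = (63.500 + 9.11) − 24.0 = 48.610 Gt C/yr.
Box C: F(C→D) = (48.610 + 4.91) − 18.2 = 35.320 Gt C/yr.
Box D: F(D→E) = (35.320 + 20.5) − 19.2 = 36.620 Gt C/yr.
Box E throughput = its input = 36.620 Gt C/yr; τ = 3690 / 36.620 = 100.8 yr.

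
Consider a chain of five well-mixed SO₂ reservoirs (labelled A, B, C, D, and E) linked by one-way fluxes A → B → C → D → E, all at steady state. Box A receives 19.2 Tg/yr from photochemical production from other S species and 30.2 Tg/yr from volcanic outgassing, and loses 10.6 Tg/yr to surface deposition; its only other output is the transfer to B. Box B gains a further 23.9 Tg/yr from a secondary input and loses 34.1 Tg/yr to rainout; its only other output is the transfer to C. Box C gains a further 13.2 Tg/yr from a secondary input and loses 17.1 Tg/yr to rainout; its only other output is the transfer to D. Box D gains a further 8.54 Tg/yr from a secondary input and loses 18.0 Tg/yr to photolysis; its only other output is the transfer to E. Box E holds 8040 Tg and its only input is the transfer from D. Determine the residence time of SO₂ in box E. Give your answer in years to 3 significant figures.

528 yr

Box A: F(A→B) = (19.2 + 30.2) − 10.6 = 38.800 Tg/yr.
Box B: F(B→C) = (38.800 + 23.9) − 34.1 = 28.600 Tg/yr.
Box C: F(C→D) = (28.600 + 13.2) − 17.1 = 24.700 Tg/yr.
Box D: F(D→E) = (24.700 + 8.54) − 18.0 = 15.240 Tg/yr.
Box E throughput = its input = 15.240 Tg/yr; τ = 8040 / 15.240 = 527.6 yr.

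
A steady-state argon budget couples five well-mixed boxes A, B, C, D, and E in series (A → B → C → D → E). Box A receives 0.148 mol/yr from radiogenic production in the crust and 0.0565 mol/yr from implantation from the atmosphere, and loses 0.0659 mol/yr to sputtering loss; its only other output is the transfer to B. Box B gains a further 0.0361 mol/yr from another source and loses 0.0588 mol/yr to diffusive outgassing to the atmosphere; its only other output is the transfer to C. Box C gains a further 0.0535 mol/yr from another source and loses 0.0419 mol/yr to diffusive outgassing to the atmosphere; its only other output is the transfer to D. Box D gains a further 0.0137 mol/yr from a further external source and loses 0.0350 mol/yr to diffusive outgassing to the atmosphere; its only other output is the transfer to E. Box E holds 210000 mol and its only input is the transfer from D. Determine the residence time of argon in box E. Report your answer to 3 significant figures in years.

Box A: F(A→B) = (0.148 + 0.0565) − 0.0659 = 0.13860 mol/yr.
Box B: F(B→C) = (0.13860 + 0.0361) − 0.0588 = 0.11590 mol/yr.
Box C: F(C→D) = (0.11590 + 0.0535) − 0.0419 = 0.12750 mol/yr.
Box D: F(D→E) = (0.12750 + 0.0137) − 0.0350 = 0.10620 mol/yr.
Box E throughput = its input = 0.10620 mol/yr; τ = 210000 / 0.10620 = 1.977×10^6 yr.

1.98×10^6 yr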